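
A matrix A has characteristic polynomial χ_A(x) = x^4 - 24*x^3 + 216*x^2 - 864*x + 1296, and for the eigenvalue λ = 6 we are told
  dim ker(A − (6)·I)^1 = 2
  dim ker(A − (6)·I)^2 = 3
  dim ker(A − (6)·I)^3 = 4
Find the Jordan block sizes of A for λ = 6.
Block sizes for λ = 6: [3, 1]

From the dimensions of kernels of powers, the number of Jordan blocks of size at least j is d_j − d_{j−1} where d_j = dim ker(N^j) (with d_0 = 0). Computing the differences gives [2, 1, 1].
The number of blocks of size exactly k is (#blocks of size ≥ k) − (#blocks of size ≥ k + 1), so the partition is: 1 block(s) of size 1, 1 block(s) of size 3.
In nonincreasing order the block sizes are [3, 1].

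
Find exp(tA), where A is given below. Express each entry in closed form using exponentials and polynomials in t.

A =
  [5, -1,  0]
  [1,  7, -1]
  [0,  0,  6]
e^{tA} =
  [-t*exp(6*t) + exp(6*t), -t*exp(6*t), t^2*exp(6*t)/2]
  [t*exp(6*t), t*exp(6*t) + exp(6*t), -t^2*exp(6*t)/2 - t*exp(6*t)]
  [0, 0, exp(6*t)]

Strategy: write A = P · J · P⁻¹ where J is a Jordan canonical form, so e^{tA} = P · e^{tJ} · P⁻¹, and e^{tJ} can be computed block-by-block.

A has Jordan form
J =
  [6, 1, 0]
  [0, 6, 1]
  [0, 0, 6]
(up to reordering of blocks).

Per-block formulas:
  For a 3×3 Jordan block J_3(6): exp(t · J_3(6)) = e^(6t)·(I + t·N + (t^2/2)·N^2), where N is the 3×3 nilpotent shift.

After assembling e^{tJ} and conjugating by P, we get:

e^{tA} =
  [-t*exp(6*t) + exp(6*t), -t*exp(6*t), t^2*exp(6*t)/2]
  [t*exp(6*t), t*exp(6*t) + exp(6*t), -t^2*exp(6*t)/2 - t*exp(6*t)]
  [0, 0, exp(6*t)]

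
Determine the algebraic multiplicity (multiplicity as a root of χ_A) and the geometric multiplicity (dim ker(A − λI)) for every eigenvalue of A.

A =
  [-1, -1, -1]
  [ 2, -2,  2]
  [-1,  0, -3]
λ = -2: alg = 3, geom = 1

Step 1 — factor the characteristic polynomial to read off the algebraic multiplicities:
  χ_A(x) = (x + 2)^3

Step 2 — compute geometric multiplicities via the rank-nullity identity g(λ) = n − rank(A − λI):
  rank(A − (-2)·I) = 2, so dim ker(A − (-2)·I) = n − 2 = 1

Summary:
  λ = -2: algebraic multiplicity = 3, geometric multiplicity = 1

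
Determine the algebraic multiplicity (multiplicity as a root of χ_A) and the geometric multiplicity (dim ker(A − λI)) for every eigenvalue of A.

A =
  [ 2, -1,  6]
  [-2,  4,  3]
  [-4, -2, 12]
λ = 6: alg = 3, geom = 1

Step 1 — factor the characteristic polynomial to read off the algebraic multiplicities:
  χ_A(x) = (x - 6)^3

Step 2 — compute geometric multiplicities via the rank-nullity identity g(λ) = n − rank(A − λI):
  rank(A − (6)·I) = 2, so dim ker(A − (6)·I) = n − 2 = 1

Summary:
  λ = 6: algebraic multiplicity = 3, geometric multiplicity = 1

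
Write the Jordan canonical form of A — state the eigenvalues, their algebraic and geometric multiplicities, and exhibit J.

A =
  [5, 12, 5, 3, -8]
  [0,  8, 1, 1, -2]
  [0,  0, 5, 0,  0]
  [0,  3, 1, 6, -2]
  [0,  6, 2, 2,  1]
J_3(5) ⊕ J_1(5) ⊕ J_1(5)

The characteristic polynomial is
  det(x·I − A) = x^5 - 25*x^4 + 250*x^3 - 1250*x^2 + 3125*x - 3125 = (x - 5)^5

Eigenvalues and multiplicities (the geometric multiplicity of λ is n − rank(A − λI), which equals the number of Jordan blocks for λ):
  λ = 5: algebraic multiplicity = 5, geometric multiplicity = 3

Determining the block sizes for each eigenvalue:
  λ = 5: with am = 5 and gm = 3, the partition is not yet determined (e.g. several partitions of 5 into 3 parts exist). Let N = A − (5)·I. Computing rank(N^1) = 2, rank(N^2) = 1, rank(N^3) = 0; the number of blocks of size ≥ j is rank(N^{j−1}) − rank(N^j), giving [3, 1, 1]. So we have 1 block(s) of size 3, 2 block(s) of size 1 → block sizes [3, 1, 1]

Assembling the blocks gives a Jordan form
J =
  [5, 1, 0, 0, 0]
  [0, 5, 1, 0, 0]
  [0, 0, 5, 0, 0]
  [0, 0, 0, 5, 0]
  [0, 0, 0, 0, 5]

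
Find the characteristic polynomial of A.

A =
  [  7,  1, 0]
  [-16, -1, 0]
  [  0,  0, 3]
x^3 - 9*x^2 + 27*x - 27

Expanding det(x·I − A) (e.g. by cofactor expansion or by noting that A is similar to its Jordan form J, which has the same characteristic polynomial as A) gives
  χ_A(x) = x^3 - 9*x^2 + 27*x - 27
which factors as (x - 3)^3. The eigenvalues (with algebraic multiplicities) are λ = 3 with multiplicity 3.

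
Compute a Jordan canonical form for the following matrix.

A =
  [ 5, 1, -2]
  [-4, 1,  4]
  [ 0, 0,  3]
J_2(3) ⊕ J_1(3)

The characteristic polynomial is
  det(x·I − A) = x^3 - 9*x^2 + 27*x - 27 = (x - 3)^3

Eigenvalues and multiplicities (the geometric multiplicity of λ is n − rank(A − λI), which equals the number of Jordan blocks for λ):
  λ = 3: algebraic multiplicity = 3, geometric multiplicity = 2

Determining the block sizes for each eigenvalue:
  λ = 3: 2 blocks summing to 3 forces exactly one block of size 2 and the rest size 1 → block sizes [2, 1]

Assembling the blocks gives a Jordan form
J =
  [3, 1, 0]
  [0, 3, 0]
  [0, 0, 3]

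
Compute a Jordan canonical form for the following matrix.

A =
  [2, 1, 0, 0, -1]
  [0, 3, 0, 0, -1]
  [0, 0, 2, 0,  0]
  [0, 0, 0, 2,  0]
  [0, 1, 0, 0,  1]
J_2(2) ⊕ J_1(2) ⊕ J_1(2) ⊕ J_1(2)

The characteristic polynomial is
  det(x·I − A) = x^5 - 10*x^4 + 40*x^3 - 80*x^2 + 80*x - 32 = (x - 2)^5

Eigenvalues and multiplicities (the geometric multiplicity of λ is n − rank(A − λI), which equals the number of Jordan blocks for λ):
  λ = 2: algebraic multiplicity = 5, geometric multiplicity = 4

Determining the block sizes for each eigenvalue:
  λ = 2: 4 blocks summing to 5 forces exactly one block of size 2 and the rest size 1 → block sizes [2, 1, 1, 1]

Assembling the blocks gives a Jordan form
J =
  [2, 1, 0, 0, 0]
  [0, 2, 0, 0, 0]
  [0, 0, 2, 0, 0]
  [0, 0, 0, 2, 0]
  [0, 0, 0, 0, 2]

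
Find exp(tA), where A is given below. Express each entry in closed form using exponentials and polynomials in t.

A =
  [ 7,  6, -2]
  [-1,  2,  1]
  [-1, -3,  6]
e^{tA} =
  [2*t*exp(5*t) + exp(5*t), 6*t*exp(5*t), -2*t*exp(5*t)]
  [-t*exp(5*t), -3*t*exp(5*t) + exp(5*t), t*exp(5*t)]
  [-t*exp(5*t), -3*t*exp(5*t), t*exp(5*t) + exp(5*t)]

Strategy: write A = P · J · P⁻¹ where J is a Jordan canonical form, so e^{tA} = P · e^{tJ} · P⁻¹, and e^{tJ} can be computed block-by-block.

A has Jordan form
J =
  [5, 1, 0]
  [0, 5, 0]
  [0, 0, 5]
(up to reordering of blocks).

Per-block formulas:
  For a 2×2 Jordan block J_2(5): exp(t · J_2(5)) = e^(5t)·(I + t·N), where N is the 2×2 nilpotent shift.
  For a 1×1 block at λ = 5: exp(t · [5]) = [e^(5t)].

After assembling e^{tJ} and conjugating by P, we get:

e^{tA} =
  [2*t*exp(5*t) + exp(5*t), 6*t*exp(5*t), -2*t*exp(5*t)]
  [-t*exp(5*t), -3*t*exp(5*t) + exp(5*t), t*exp(5*t)]
  [-t*exp(5*t), -3*t*exp(5*t), t*exp(5*t) + exp(5*t)]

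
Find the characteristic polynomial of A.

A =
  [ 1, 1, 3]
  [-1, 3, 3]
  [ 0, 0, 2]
x^3 - 6*x^2 + 12*x - 8

Expanding det(x·I − A) (e.g. by cofactor expansion or by noting that A is similar to its Jordan form J, which has the same characteristic polynomial as A) gives
  χ_A(x) = x^3 - 6*x^2 + 12*x - 8
which factors as (x - 2)^3. The eigenvalues (with algebraic multiplicities) are λ = 2 with multiplicity 3.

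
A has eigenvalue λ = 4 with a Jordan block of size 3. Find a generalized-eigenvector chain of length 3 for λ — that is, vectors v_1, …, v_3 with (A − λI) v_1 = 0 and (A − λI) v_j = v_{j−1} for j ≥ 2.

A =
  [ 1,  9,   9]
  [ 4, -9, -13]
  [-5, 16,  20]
A Jordan chain for λ = 4 of length 3:
v_1 = (0, 1, -1)ᵀ
v_2 = (-3, 4, -5)ᵀ
v_3 = (1, 0, 0)ᵀ

Let N = A − (4)·I. We want v_3 with N^3 v_3 = 0 but N^2 v_3 ≠ 0; then v_{j-1} := N · v_j for j = 3, …, 2.

Pick v_3 = (1, 0, 0)ᵀ.
Then v_2 = N · v_3 = (-3, 4, -5)ᵀ.
Then v_1 = N · v_2 = (0, 1, -1)ᵀ.

Sanity check: (A − (4)·I) v_1 = (0, 0, 0)ᵀ = 0. ✓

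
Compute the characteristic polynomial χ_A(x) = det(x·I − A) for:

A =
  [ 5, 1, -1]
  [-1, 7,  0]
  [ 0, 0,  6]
x^3 - 18*x^2 + 108*x - 216

Expanding det(x·I − A) (e.g. by cofactor expansion or by noting that A is similar to its Jordan form J, which has the same characteristic polynomial as A) gives
  χ_A(x) = x^3 - 18*x^2 + 108*x - 216
which factors as (x - 6)^3. The eigenvalues (with algebraic multiplicities) are λ = 6 with multiplicity 3.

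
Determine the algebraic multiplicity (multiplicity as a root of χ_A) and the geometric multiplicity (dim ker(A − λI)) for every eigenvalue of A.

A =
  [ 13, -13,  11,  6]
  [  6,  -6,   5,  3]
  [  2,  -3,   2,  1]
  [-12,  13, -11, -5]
λ = 1: alg = 4, geom = 2

Step 1 — factor the characteristic polynomial to read off the algebraic multiplicities:
  χ_A(x) = (x - 1)^4

Step 2 — compute geometric multiplicities via the rank-nullity identity g(λ) = n − rank(A − λI):
  rank(A − (1)·I) = 2, so dim ker(A − (1)·I) = n − 2 = 2

Summary:
  λ = 1: algebraic multiplicity = 4, geometric multiplicity = 2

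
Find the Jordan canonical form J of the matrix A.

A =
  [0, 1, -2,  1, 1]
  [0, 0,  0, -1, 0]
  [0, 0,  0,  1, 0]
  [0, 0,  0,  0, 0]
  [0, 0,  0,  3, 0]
J_2(0) ⊕ J_2(0) ⊕ J_1(0)

The characteristic polynomial is
  det(x·I − A) = x^5

Eigenvalues and multiplicities (the geometric multiplicity of λ is n − rank(A − λI), which equals the number of Jordan blocks for λ):
  λ = 0: algebraic multiplicity = 5, geometric multiplicity = 3

Determining the block sizes for each eigenvalue:
  λ = 0: with am = 5 and gm = 3, the partition is not yet determined (e.g. several partitions of 5 into 3 parts exist). Let N = A − (0)·I. Computing rank(N^1) = 2, rank(N^2) = 0; the number of blocks of size ≥ j is rank(N^{j−1}) − rank(N^j), giving [3, 2]. So we have 2 block(s) of size 2, 1 block(s) of size 1 → block sizes [2, 2, 1]

Assembling the blocks gives a Jordan form
J =
  [0, 1, 0, 0, 0]
  [0, 0, 0, 0, 0]
  [0, 0, 0, 1, 0]
  [0, 0, 0, 0, 0]
  [0, 0, 0, 0, 0]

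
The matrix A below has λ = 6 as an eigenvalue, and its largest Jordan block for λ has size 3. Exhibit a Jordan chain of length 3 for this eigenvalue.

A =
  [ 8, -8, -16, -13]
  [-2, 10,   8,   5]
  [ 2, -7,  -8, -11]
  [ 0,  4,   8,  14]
A Jordan chain for λ = 6 of length 3:
v_1 = (-12, 4, -10, 8)ᵀ
v_2 = (2, -2, 2, 0)ᵀ
v_3 = (1, 0, 0, 0)ᵀ

Let N = A − (6)·I. We want v_3 with N^3 v_3 = 0 but N^2 v_3 ≠ 0; then v_{j-1} := N · v_j for j = 3, …, 2.

Pick v_3 = (1, 0, 0, 0)ᵀ.
Then v_2 = N · v_3 = (2, -2, 2, 0)ᵀ.
Then v_1 = N · v_2 = (-12, 4, -10, 8)ᵀ.

Sanity check: (A − (6)·I) v_1 = (0, 0, 0, 0)ᵀ = 0. ✓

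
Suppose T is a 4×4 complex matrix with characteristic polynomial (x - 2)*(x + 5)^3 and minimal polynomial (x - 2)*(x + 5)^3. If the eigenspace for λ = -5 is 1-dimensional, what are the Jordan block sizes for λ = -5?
Block sizes for λ = -5: [3]

Step 1 — from the characteristic polynomial, algebraic multiplicity of λ = -5 is 3. From dim ker(T − (-5)·I) = 1, there are exactly 1 Jordan blocks for λ = -5.
Step 2 — from the minimal polynomial, the factor (x + 5)^3 tells us the largest block for λ = -5 has size 3.
Step 3 — with total size 3, 1 blocks, and largest block 3, the block sizes (in nonincreasing order) are [3].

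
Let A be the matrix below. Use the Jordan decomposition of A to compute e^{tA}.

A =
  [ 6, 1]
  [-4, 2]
e^{tA} =
  [2*t*exp(4*t) + exp(4*t), t*exp(4*t)]
  [-4*t*exp(4*t), -2*t*exp(4*t) + exp(4*t)]

Strategy: write A = P · J · P⁻¹ where J is a Jordan canonical form, so e^{tA} = P · e^{tJ} · P⁻¹, and e^{tJ} can be computed block-by-block.

A has Jordan form
J =
  [4, 1]
  [0, 4]
(up to reordering of blocks).

Per-block formulas:
  For a 2×2 Jordan block J_2(4): exp(t · J_2(4)) = e^(4t)·(I + t·N), where N is the 2×2 nilpotent shift.

After assembling e^{tJ} and conjugating by P, we get:

e^{tA} =
  [2*t*exp(4*t) + exp(4*t), t*exp(4*t)]
  [-4*t*exp(4*t), -2*t*exp(4*t) + exp(4*t)]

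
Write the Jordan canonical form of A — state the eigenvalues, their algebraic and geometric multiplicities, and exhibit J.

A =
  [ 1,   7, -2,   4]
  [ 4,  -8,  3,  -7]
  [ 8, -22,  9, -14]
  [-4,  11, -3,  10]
J_3(3) ⊕ J_1(3)

The characteristic polynomial is
  det(x·I − A) = x^4 - 12*x^3 + 54*x^2 - 108*x + 81 = (x - 3)^4

Eigenvalues and multiplicities (the geometric multiplicity of λ is n − rank(A − λI), which equals the number of Jordan blocks for λ):
  λ = 3: algebraic multiplicity = 4, geometric multiplicity = 2

Determining the block sizes for each eigenvalue:
  λ = 3: with am = 4 and gm = 2, the partition is not yet determined (e.g. several partitions of 4 into 2 parts exist). Let N = A − (3)·I. Computing rank(N^1) = 2, rank(N^2) = 1, rank(N^3) = 0; the number of blocks of size ≥ j is rank(N^{j−1}) − rank(N^j), giving [2, 1, 1]. So we have 1 block(s) of size 3, 1 block(s) of size 1 → block sizes [3, 1]

Assembling the blocks gives a Jordan form
J =
  [3, 1, 0, 0]
  [0, 3, 1, 0]
  [0, 0, 3, 0]
  [0, 0, 0, 3]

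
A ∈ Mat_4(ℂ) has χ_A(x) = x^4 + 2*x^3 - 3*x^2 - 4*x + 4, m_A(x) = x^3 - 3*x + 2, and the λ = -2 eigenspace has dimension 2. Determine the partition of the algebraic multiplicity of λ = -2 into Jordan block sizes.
Block sizes for λ = -2: [1, 1]

Step 1 — from the characteristic polynomial, algebraic multiplicity of λ = -2 is 2. From dim ker(A − (-2)·I) = 2, there are exactly 2 Jordan blocks for λ = -2.
Step 2 — from the minimal polynomial, the factor (x + 2) tells us the largest block for λ = -2 has size 1.
Step 3 — with total size 2, 2 blocks, and largest block 1, the block sizes (in nonincreasing order) are [1, 1].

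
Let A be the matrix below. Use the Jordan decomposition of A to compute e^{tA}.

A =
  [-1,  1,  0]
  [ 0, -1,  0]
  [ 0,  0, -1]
e^{tA} =
  [exp(-t), t*exp(-t), 0]
  [0, exp(-t), 0]
  [0, 0, exp(-t)]

Strategy: write A = P · J · P⁻¹ where J is a Jordan canonical form, so e^{tA} = P · e^{tJ} · P⁻¹, and e^{tJ} can be computed block-by-block.

A has Jordan form
J =
  [-1,  1,  0]
  [ 0, -1,  0]
  [ 0,  0, -1]
(up to reordering of blocks).

Per-block formulas:
  For a 1×1 block at λ = -1: exp(t · [-1]) = [e^(-1t)].
  For a 2×2 Jordan block J_2(-1): exp(t · J_2(-1)) = e^(-1t)·(I + t·N), where N is the 2×2 nilpotent shift.

After assembling e^{tJ} and conjugating by P, we get:

e^{tA} =
  [exp(-t), t*exp(-t), 0]
  [0, exp(-t), 0]
  [0, 0, exp(-t)]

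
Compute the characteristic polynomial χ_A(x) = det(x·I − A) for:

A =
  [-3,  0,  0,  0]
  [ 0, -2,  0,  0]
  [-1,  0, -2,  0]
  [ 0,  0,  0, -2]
x^4 + 9*x^3 + 30*x^2 + 44*x + 24

Expanding det(x·I − A) (e.g. by cofactor expansion or by noting that A is similar to its Jordan form J, which has the same characteristic polynomial as A) gives
  χ_A(x) = x^4 + 9*x^3 + 30*x^2 + 44*x + 24
which factors as (x + 2)^3*(x + 3). The eigenvalues (with algebraic multiplicities) are λ = -3 with multiplicity 1, λ = -2 with multiplicity 3.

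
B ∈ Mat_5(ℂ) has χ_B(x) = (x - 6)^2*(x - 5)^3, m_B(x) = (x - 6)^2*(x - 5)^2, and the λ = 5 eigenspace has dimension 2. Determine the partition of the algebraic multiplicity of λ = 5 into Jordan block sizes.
Block sizes for λ = 5: [2, 1]

Step 1 — from the characteristic polynomial, algebraic multiplicity of λ = 5 is 3. From dim ker(B − (5)·I) = 2, there are exactly 2 Jordan blocks for λ = 5.
Step 2 — from the minimal polynomial, the factor (x − 5)^2 tells us the largest block for λ = 5 has size 2.
Step 3 — with total size 3, 2 blocks, and largest block 2, the block sizes (in nonincreasing order) are [2, 1].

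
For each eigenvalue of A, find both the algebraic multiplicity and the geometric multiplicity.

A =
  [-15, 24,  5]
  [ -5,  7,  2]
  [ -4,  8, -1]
λ = -3: alg = 3, geom = 1

Step 1 — factor the characteristic polynomial to read off the algebraic multiplicities:
  χ_A(x) = (x + 3)^3

Step 2 — compute geometric multiplicities via the rank-nullity identity g(λ) = n − rank(A − λI):
  rank(A − (-3)·I) = 2, so dim ker(A − (-3)·I) = n − 2 = 1

Summary:
  λ = -3: algebraic multiplicity = 3, geometric multiplicity = 1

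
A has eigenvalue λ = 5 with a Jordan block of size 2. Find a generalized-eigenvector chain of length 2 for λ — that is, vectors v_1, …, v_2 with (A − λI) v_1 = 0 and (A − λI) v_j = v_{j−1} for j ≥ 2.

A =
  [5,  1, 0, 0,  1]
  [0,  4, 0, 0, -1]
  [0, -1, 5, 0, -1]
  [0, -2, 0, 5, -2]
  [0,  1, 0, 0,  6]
A Jordan chain for λ = 5 of length 2:
v_1 = (1, -1, -1, -2, 1)ᵀ
v_2 = (0, 1, 0, 0, 0)ᵀ

Let N = A − (5)·I. We want v_2 with N^2 v_2 = 0 but N^1 v_2 ≠ 0; then v_{j-1} := N · v_j for j = 2, …, 2.

Pick v_2 = (0, 1, 0, 0, 0)ᵀ.
Then v_1 = N · v_2 = (1, -1, -1, -2, 1)ᵀ.

Sanity check: (A − (5)·I) v_1 = (0, 0, 0, 0, 0)ᵀ = 0. ✓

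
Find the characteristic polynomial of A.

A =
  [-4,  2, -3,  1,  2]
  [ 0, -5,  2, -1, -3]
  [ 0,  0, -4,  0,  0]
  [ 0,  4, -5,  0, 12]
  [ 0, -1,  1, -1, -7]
x^5 + 20*x^4 + 160*x^3 + 640*x^2 + 1280*x + 1024

Expanding det(x·I − A) (e.g. by cofactor expansion or by noting that A is similar to its Jordan form J, which has the same characteristic polynomial as A) gives
  χ_A(x) = x^5 + 20*x^4 + 160*x^3 + 640*x^2 + 1280*x + 1024
which factors as (x + 4)^5. The eigenvalues (with algebraic multiplicities) are λ = -4 with multiplicity 5.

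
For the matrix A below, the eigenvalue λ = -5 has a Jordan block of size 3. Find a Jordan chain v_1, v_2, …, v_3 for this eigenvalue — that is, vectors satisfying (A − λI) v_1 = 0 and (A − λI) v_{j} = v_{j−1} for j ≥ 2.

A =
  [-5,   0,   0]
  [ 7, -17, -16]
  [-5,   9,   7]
A Jordan chain for λ = -5 of length 3:
v_1 = (0, -4, 3)ᵀ
v_2 = (0, 7, -5)ᵀ
v_3 = (1, 0, 0)ᵀ

Let N = A − (-5)·I. We want v_3 with N^3 v_3 = 0 but N^2 v_3 ≠ 0; then v_{j-1} := N · v_j for j = 3, …, 2.

Pick v_3 = (1, 0, 0)ᵀ.
Then v_2 = N · v_3 = (0, 7, -5)ᵀ.
Then v_1 = N · v_2 = (0, -4, 3)ᵀ.

Sanity check: (A − (-5)·I) v_1 = (0, 0, 0)ᵀ = 0. ✓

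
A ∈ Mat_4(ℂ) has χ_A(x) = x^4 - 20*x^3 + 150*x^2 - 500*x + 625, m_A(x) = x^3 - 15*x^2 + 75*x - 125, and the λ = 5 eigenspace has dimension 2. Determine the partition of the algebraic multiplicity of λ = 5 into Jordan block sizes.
Block sizes for λ = 5: [3, 1]

Step 1 — from the characteristic polynomial, algebraic multiplicity of λ = 5 is 4. From dim ker(A − (5)·I) = 2, there are exactly 2 Jordan blocks for λ = 5.
Step 2 — from the minimal polynomial, the factor (x − 5)^3 tells us the largest block for λ = 5 has size 3.
Step 3 — with total size 4, 2 blocks, and largest block 3, the block sizes (in nonincreasing order) are [3, 1].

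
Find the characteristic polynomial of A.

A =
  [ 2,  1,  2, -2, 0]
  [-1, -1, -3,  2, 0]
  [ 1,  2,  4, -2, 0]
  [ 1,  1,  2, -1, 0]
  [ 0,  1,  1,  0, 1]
x^5 - 5*x^4 + 10*x^3 - 10*x^2 + 5*x - 1

Expanding det(x·I − A) (e.g. by cofactor expansion or by noting that A is similar to its Jordan form J, which has the same characteristic polynomial as A) gives
  χ_A(x) = x^5 - 5*x^4 + 10*x^3 - 10*x^2 + 5*x - 1
which factors as (x - 1)^5. The eigenvalues (with algebraic multiplicities) are λ = 1 with multiplicity 5.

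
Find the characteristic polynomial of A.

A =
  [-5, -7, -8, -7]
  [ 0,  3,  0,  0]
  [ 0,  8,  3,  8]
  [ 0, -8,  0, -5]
x^4 + 4*x^3 - 26*x^2 - 60*x + 225

Expanding det(x·I − A) (e.g. by cofactor expansion or by noting that A is similar to its Jordan form J, which has the same characteristic polynomial as A) gives
  χ_A(x) = x^4 + 4*x^3 - 26*x^2 - 60*x + 225
which factors as (x - 3)^2*(x + 5)^2. The eigenvalues (with algebraic multiplicities) are λ = -5 with multiplicity 2, λ = 3 with multiplicity 2.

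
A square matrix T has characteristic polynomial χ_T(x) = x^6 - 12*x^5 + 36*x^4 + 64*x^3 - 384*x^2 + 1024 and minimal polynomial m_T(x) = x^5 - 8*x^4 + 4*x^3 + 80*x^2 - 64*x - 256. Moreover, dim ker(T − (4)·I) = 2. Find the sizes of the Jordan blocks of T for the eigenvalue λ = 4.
Block sizes for λ = 4: [3, 1]

Step 1 — from the characteristic polynomial, algebraic multiplicity of λ = 4 is 4. From dim ker(T − (4)·I) = 2, there are exactly 2 Jordan blocks for λ = 4.
Step 2 — from the minimal polynomial, the factor (x − 4)^3 tells us the largest block for λ = 4 has size 3.
Step 3 — with total size 4, 2 blocks, and largest block 3, the block sizes (in nonincreasing order) are [3, 1].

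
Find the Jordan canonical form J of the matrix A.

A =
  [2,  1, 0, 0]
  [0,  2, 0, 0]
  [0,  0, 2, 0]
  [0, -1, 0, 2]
J_2(2) ⊕ J_1(2) ⊕ J_1(2)

The characteristic polynomial is
  det(x·I − A) = x^4 - 8*x^3 + 24*x^2 - 32*x + 16 = (x - 2)^4

Eigenvalues and multiplicities (the geometric multiplicity of λ is n − rank(A − λI), which equals the number of Jordan blocks for λ):
  λ = 2: algebraic multiplicity = 4, geometric multiplicity = 3

Determining the block sizes for each eigenvalue:
  λ = 2: 3 blocks summing to 4 forces exactly one block of size 2 and the rest size 1 → block sizes [2, 1, 1]

Assembling the blocks gives a Jordan form
J =
  [2, 1, 0, 0]
  [0, 2, 0, 0]
  [0, 0, 2, 0]
  [0, 0, 0, 2]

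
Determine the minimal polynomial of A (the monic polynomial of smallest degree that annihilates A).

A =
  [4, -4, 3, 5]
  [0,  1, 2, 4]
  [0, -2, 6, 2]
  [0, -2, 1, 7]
x^2 - 9*x + 20

The characteristic polynomial is χ_A(x) = (x - 5)^2*(x - 4)^2, so the eigenvalues are known. The minimal polynomial is
  m_A(x) = Π_λ (x − λ)^{k_λ}
where k_λ is the size of the *largest* Jordan block for λ (equivalently, the smallest k with (A − λI)^k v = 0 for every generalised eigenvector v of λ).

  λ = 4: largest Jordan block has size 1, contributing (x − 4)
  λ = 5: largest Jordan block has size 1, contributing (x − 5)

So m_A(x) = (x - 5)*(x - 4) = x^2 - 9*x + 20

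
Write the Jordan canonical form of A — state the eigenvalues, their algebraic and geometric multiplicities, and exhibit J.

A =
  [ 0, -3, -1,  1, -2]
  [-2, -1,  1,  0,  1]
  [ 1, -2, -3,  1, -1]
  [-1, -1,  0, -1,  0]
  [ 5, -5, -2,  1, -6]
J_1(-3) ⊕ J_2(-2) ⊕ J_2(-2)

The characteristic polynomial is
  det(x·I − A) = x^5 + 11*x^4 + 48*x^3 + 104*x^2 + 112*x + 48 = (x + 2)^4*(x + 3)

Eigenvalues and multiplicities (the geometric multiplicity of λ is n − rank(A − λI), which equals the number of Jordan blocks for λ):
  λ = -3: algebraic multiplicity = 1, geometric multiplicity = 1
  λ = -2: algebraic multiplicity = 4, geometric multiplicity = 2

Determining the block sizes for each eigenvalue:
  λ = -3: one block (gm = 1), so the single block has size am = 1 → block sizes [1]
  λ = -2: with am = 4 and gm = 2, the partition is not yet determined (e.g. several partitions of 4 into 2 parts exist). Let N = A − (-2)·I. Computing rank(N^1) = 3, rank(N^2) = 1; the number of blocks of size ≥ j is rank(N^{j−1}) − rank(N^j), giving [2, 2]. So we have 2 block(s) of size 2 → block sizes [2, 2]

Assembling the blocks gives a Jordan form
J =
  [-3,  0,  0,  0,  0]
  [ 0, -2,  1,  0,  0]
  [ 0,  0, -2,  0,  0]
  [ 0,  0,  0, -2,  1]
  [ 0,  0,  0,  0, -2]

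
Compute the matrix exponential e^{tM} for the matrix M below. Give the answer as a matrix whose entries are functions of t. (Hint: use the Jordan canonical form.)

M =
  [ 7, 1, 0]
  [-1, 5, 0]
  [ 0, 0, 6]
e^{tM} =
  [t*exp(6*t) + exp(6*t), t*exp(6*t), 0]
  [-t*exp(6*t), -t*exp(6*t) + exp(6*t), 0]
  [0, 0, exp(6*t)]

Strategy: write M = P · J · P⁻¹ where J is a Jordan canonical form, so e^{tM} = P · e^{tJ} · P⁻¹, and e^{tJ} can be computed block-by-block.

M has Jordan form
J =
  [6, 1, 0]
  [0, 6, 0]
  [0, 0, 6]
(up to reordering of blocks).

Per-block formulas:
  For a 2×2 Jordan block J_2(6): exp(t · J_2(6)) = e^(6t)·(I + t·N), where N is the 2×2 nilpotent shift.
  For a 1×1 block at λ = 6: exp(t · [6]) = [e^(6t)].

After assembling e^{tJ} and conjugating by P, we get:

e^{tM} =
  [t*exp(6*t) + exp(6*t), t*exp(6*t), 0]
  [-t*exp(6*t), -t*exp(6*t) + exp(6*t), 0]
  [0, 0, exp(6*t)]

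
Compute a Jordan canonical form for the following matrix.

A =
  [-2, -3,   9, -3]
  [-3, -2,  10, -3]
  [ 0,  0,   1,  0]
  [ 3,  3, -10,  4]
J_1(-2) ⊕ J_2(1) ⊕ J_1(1)

The characteristic polynomial is
  det(x·I − A) = x^4 - x^3 - 3*x^2 + 5*x - 2 = (x - 1)^3*(x + 2)

Eigenvalues and multiplicities (the geometric multiplicity of λ is n − rank(A − λI), which equals the number of Jordan blocks for λ):
  λ = -2: algebraic multiplicity = 1, geometric multiplicity = 1
  λ = 1: algebraic multiplicity = 3, geometric multiplicity = 2

Determining the block sizes for each eigenvalue:
  λ = -2: one block (gm = 1), so the single block has size am = 1 → block sizes [1]
  λ = 1: 2 blocks summing to 3 forces exactly one block of size 2 and the rest size 1 → block sizes [2, 1]

Assembling the blocks gives a Jordan form
J =
  [-2, 0, 0, 0]
  [ 0, 1, 1, 0]
  [ 0, 0, 1, 0]
  [ 0, 0, 0, 1]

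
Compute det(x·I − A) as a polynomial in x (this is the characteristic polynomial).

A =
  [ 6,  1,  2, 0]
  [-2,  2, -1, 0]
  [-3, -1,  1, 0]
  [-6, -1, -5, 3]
x^4 - 12*x^3 + 54*x^2 - 108*x + 81

Expanding det(x·I − A) (e.g. by cofactor expansion or by noting that A is similar to its Jordan form J, which has the same characteristic polynomial as A) gives
  χ_A(x) = x^4 - 12*x^3 + 54*x^2 - 108*x + 81
which factors as (x - 3)^4. The eigenvalues (with algebraic multiplicities) are λ = 3 with multiplicity 4.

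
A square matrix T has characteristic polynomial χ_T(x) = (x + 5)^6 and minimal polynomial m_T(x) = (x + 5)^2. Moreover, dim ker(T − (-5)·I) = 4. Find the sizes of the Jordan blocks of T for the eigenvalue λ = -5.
Block sizes for λ = -5: [2, 2, 1, 1]

Step 1 — from the characteristic polynomial, algebraic multiplicity of λ = -5 is 6. From dim ker(T − (-5)·I) = 4, there are exactly 4 Jordan blocks for λ = -5.
Step 2 — from the minimal polynomial, the factor (x + 5)^2 tells us the largest block for λ = -5 has size 2.
Step 3 — with total size 6, 4 blocks, and largest block 2, the block sizes (in nonincreasing order) are [2, 2, 1, 1].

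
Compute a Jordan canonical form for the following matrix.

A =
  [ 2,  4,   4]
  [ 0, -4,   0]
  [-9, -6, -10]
J_2(-4) ⊕ J_1(-4)

The characteristic polynomial is
  det(x·I − A) = x^3 + 12*x^2 + 48*x + 64 = (x + 4)^3

Eigenvalues and multiplicities (the geometric multiplicity of λ is n − rank(A − λI), which equals the number of Jordan blocks for λ):
  λ = -4: algebraic multiplicity = 3, geometric multiplicity = 2

Determining the block sizes for each eigenvalue:
  λ = -4: 2 blocks summing to 3 forces exactly one block of size 2 and the rest size 1 → block sizes [2, 1]

Assembling the blocks gives a Jordan form
J =
  [-4,  1,  0]
  [ 0, -4,  0]
  [ 0,  0, -4]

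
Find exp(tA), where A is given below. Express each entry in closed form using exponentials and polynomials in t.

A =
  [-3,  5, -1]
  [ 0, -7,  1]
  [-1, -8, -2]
e^{tA} =
  [t^2*exp(-4*t) + t*exp(-4*t) + exp(-4*t), -t^2*exp(-4*t) + 5*t*exp(-4*t), t^2*exp(-4*t) - t*exp(-4*t)]
  [-t^2*exp(-4*t)/2, t^2*exp(-4*t)/2 - 3*t*exp(-4*t) + exp(-4*t), -t^2*exp(-4*t)/2 + t*exp(-4*t)]
  [-3*t^2*exp(-4*t)/2 - t*exp(-4*t), 3*t^2*exp(-4*t)/2 - 8*t*exp(-4*t), -3*t^2*exp(-4*t)/2 + 2*t*exp(-4*t) + exp(-4*t)]

Strategy: write A = P · J · P⁻¹ where J is a Jordan canonical form, so e^{tA} = P · e^{tJ} · P⁻¹, and e^{tJ} can be computed block-by-block.

A has Jordan form
J =
  [-4,  1,  0]
  [ 0, -4,  1]
  [ 0,  0, -4]
(up to reordering of blocks).

Per-block formulas:
  For a 3×3 Jordan block J_3(-4): exp(t · J_3(-4)) = e^(-4t)·(I + t·N + (t^2/2)·N^2), where N is the 3×3 nilpotent shift.

After assembling e^{tJ} and conjugating by P, we get:

e^{tA} =
  [t^2*exp(-4*t) + t*exp(-4*t) + exp(-4*t), -t^2*exp(-4*t) + 5*t*exp(-4*t), t^2*exp(-4*t) - t*exp(-4*t)]
  [-t^2*exp(-4*t)/2, t^2*exp(-4*t)/2 - 3*t*exp(-4*t) + exp(-4*t), -t^2*exp(-4*t)/2 + t*exp(-4*t)]
  [-3*t^2*exp(-4*t)/2 - t*exp(-4*t), 3*t^2*exp(-4*t)/2 - 8*t*exp(-4*t), -3*t^2*exp(-4*t)/2 + 2*t*exp(-4*t) + exp(-4*t)]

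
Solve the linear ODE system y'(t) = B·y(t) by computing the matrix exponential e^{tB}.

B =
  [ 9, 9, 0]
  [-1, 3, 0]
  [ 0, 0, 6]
e^{tB} =
  [3*t*exp(6*t) + exp(6*t), 9*t*exp(6*t), 0]
  [-t*exp(6*t), -3*t*exp(6*t) + exp(6*t), 0]
  [0, 0, exp(6*t)]

Strategy: write B = P · J · P⁻¹ where J is a Jordan canonical form, so e^{tB} = P · e^{tJ} · P⁻¹, and e^{tJ} can be computed block-by-block.

B has Jordan form
J =
  [6, 1, 0]
  [0, 6, 0]
  [0, 0, 6]
(up to reordering of blocks).

Per-block formulas:
  For a 2×2 Jordan block J_2(6): exp(t · J_2(6)) = e^(6t)·(I + t·N), where N is the 2×2 nilpotent shift.
  For a 1×1 block at λ = 6: exp(t · [6]) = [e^(6t)].

After assembling e^{tJ} and conjugating by P, we get:

e^{tB} =
  [3*t*exp(6*t) + exp(6*t), 9*t*exp(6*t), 0]
  [-t*exp(6*t), -3*t*exp(6*t) + exp(6*t), 0]
  [0, 0, exp(6*t)]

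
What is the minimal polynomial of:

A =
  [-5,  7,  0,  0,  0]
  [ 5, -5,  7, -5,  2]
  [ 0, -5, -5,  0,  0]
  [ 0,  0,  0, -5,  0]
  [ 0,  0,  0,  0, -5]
x^3 + 15*x^2 + 75*x + 125

The characteristic polynomial is χ_A(x) = (x + 5)^5, so the eigenvalues are known. The minimal polynomial is
  m_A(x) = Π_λ (x − λ)^{k_λ}
where k_λ is the size of the *largest* Jordan block for λ (equivalently, the smallest k with (A − λI)^k v = 0 for every generalised eigenvector v of λ).

  λ = -5: largest Jordan block has size 3, contributing (x + 5)^3

So m_A(x) = (x + 5)^3 = x^3 + 15*x^2 + 75*x + 125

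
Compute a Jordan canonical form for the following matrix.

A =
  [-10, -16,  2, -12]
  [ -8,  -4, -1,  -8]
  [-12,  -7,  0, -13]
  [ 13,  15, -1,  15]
J_1(-5) ⊕ J_3(2)

The characteristic polynomial is
  det(x·I − A) = x^4 - x^3 - 18*x^2 + 52*x - 40 = (x - 2)^3*(x + 5)

Eigenvalues and multiplicities (the geometric multiplicity of λ is n − rank(A − λI), which equals the number of Jordan blocks for λ):
  λ = -5: algebraic multiplicity = 1, geometric multiplicity = 1
  λ = 2: algebraic multiplicity = 3, geometric multiplicity = 1

Determining the block sizes for each eigenvalue:
  λ = -5: one block (gm = 1), so the single block has size am = 1 → block sizes [1]
  λ = 2: one block (gm = 1), so the single block has size am = 3 → block sizes [3]

Assembling the blocks gives a Jordan form
J =
  [-5, 0, 0, 0]
  [ 0, 2, 1, 0]
  [ 0, 0, 2, 1]
  [ 0, 0, 0, 2]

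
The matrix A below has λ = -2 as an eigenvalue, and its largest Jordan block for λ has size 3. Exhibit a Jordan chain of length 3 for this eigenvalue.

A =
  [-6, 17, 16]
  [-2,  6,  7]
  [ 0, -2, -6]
A Jordan chain for λ = -2 of length 3:
v_1 = (-18, -8, 4)ᵀ
v_2 = (-4, -2, 0)ᵀ
v_3 = (1, 0, 0)ᵀ

Let N = A − (-2)·I. We want v_3 with N^3 v_3 = 0 but N^2 v_3 ≠ 0; then v_{j-1} := N · v_j for j = 3, …, 2.

Pick v_3 = (1, 0, 0)ᵀ.
Then v_2 = N · v_3 = (-4, -2, 0)ᵀ.
Then v_1 = N · v_2 = (-18, -8, 4)ᵀ.

Sanity check: (A − (-2)·I) v_1 = (0, 0, 0)ᵀ = 0. ✓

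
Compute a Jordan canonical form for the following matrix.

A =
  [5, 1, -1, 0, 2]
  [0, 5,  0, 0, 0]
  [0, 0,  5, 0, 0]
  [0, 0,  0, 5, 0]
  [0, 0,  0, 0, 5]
J_2(5) ⊕ J_1(5) ⊕ J_1(5) ⊕ J_1(5)

The characteristic polynomial is
  det(x·I − A) = x^5 - 25*x^4 + 250*x^3 - 1250*x^2 + 3125*x - 3125 = (x - 5)^5

Eigenvalues and multiplicities (the geometric multiplicity of λ is n − rank(A − λI), which equals the number of Jordan blocks for λ):
  λ = 5: algebraic multiplicity = 5, geometric multiplicity = 4

Determining the block sizes for each eigenvalue:
  λ = 5: 4 blocks summing to 5 forces exactly one block of size 2 and the rest size 1 → block sizes [2, 1, 1, 1]

Assembling the blocks gives a Jordan form
J =
  [5, 1, 0, 0, 0]
  [0, 5, 0, 0, 0]
  [0, 0, 5, 0, 0]
  [0, 0, 0, 5, 0]
  [0, 0, 0, 0, 5]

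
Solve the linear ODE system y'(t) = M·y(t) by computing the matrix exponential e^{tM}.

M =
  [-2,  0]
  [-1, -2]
e^{tM} =
  [exp(-2*t), 0]
  [-t*exp(-2*t), exp(-2*t)]

Strategy: write M = P · J · P⁻¹ where J is a Jordan canonical form, so e^{tM} = P · e^{tJ} · P⁻¹, and e^{tJ} can be computed block-by-block.

M has Jordan form
J =
  [-2,  1]
  [ 0, -2]
(up to reordering of blocks).

Per-block formulas:
  For a 2×2 Jordan block J_2(-2): exp(t · J_2(-2)) = e^(-2t)·(I + t·N), where N is the 2×2 nilpotent shift.

After assembling e^{tJ} and conjugating by P, we get:

e^{tM} =
  [exp(-2*t), 0]
  [-t*exp(-2*t), exp(-2*t)]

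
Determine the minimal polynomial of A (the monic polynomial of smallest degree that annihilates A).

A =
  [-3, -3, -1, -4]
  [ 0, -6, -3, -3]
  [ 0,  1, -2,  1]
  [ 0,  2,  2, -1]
x^2 + 6*x + 9

The characteristic polynomial is χ_A(x) = (x + 3)^4, so the eigenvalues are known. The minimal polynomial is
  m_A(x) = Π_λ (x − λ)^{k_λ}
where k_λ is the size of the *largest* Jordan block for λ (equivalently, the smallest k with (A − λI)^k v = 0 for every generalised eigenvector v of λ).

  λ = -3: largest Jordan block has size 2, contributing (x + 3)^2

So m_A(x) = (x + 3)^2 = x^2 + 6*x + 9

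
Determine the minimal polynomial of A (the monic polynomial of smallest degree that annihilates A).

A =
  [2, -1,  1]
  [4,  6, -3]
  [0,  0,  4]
x^3 - 12*x^2 + 48*x - 64

The characteristic polynomial is χ_A(x) = (x - 4)^3, so the eigenvalues are known. The minimal polynomial is
  m_A(x) = Π_λ (x − λ)^{k_λ}
where k_λ is the size of the *largest* Jordan block for λ (equivalently, the smallest k with (A − λI)^k v = 0 for every generalised eigenvector v of λ).

  λ = 4: largest Jordan block has size 3, contributing (x − 4)^3

So m_A(x) = (x - 4)^3 = x^3 - 12*x^2 + 48*x - 64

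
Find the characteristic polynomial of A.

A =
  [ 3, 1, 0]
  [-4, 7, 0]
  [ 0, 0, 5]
x^3 - 15*x^2 + 75*x - 125

Expanding det(x·I − A) (e.g. by cofactor expansion or by noting that A is similar to its Jordan form J, which has the same characteristic polynomial as A) gives
  χ_A(x) = x^3 - 15*x^2 + 75*x - 125
which factors as (x - 5)^3. The eigenvalues (with algebraic multiplicities) are λ = 5 with multiplicity 3.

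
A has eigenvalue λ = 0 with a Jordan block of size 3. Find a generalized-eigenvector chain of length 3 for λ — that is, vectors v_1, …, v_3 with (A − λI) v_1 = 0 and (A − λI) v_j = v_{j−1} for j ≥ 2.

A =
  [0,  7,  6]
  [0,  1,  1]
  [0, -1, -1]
A Jordan chain for λ = 0 of length 3:
v_1 = (1, 0, 0)ᵀ
v_2 = (7, 1, -1)ᵀ
v_3 = (0, 1, 0)ᵀ

Let N = A − (0)·I. We want v_3 with N^3 v_3 = 0 but N^2 v_3 ≠ 0; then v_{j-1} := N · v_j for j = 3, …, 2.

Pick v_3 = (0, 1, 0)ᵀ.
Then v_2 = N · v_3 = (7, 1, -1)ᵀ.
Then v_1 = N · v_2 = (1, 0, 0)ᵀ.

Sanity check: (A − (0)·I) v_1 = (0, 0, 0)ᵀ = 0. ✓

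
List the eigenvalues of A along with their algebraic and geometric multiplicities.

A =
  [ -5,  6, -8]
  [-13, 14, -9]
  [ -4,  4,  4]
λ = 1: alg = 1, geom = 1; λ = 6: alg = 2, geom = 1

Step 1 — factor the characteristic polynomial to read off the algebraic multiplicities:
  χ_A(x) = (x - 6)^2*(x - 1)

Step 2 — compute geometric multiplicities via the rank-nullity identity g(λ) = n − rank(A − λI):
  rank(A − (1)·I) = 2, so dim ker(A − (1)·I) = n − 2 = 1
  rank(A − (6)·I) = 2, so dim ker(A − (6)·I) = n − 2 = 1

Summary:
  λ = 1: algebraic multiplicity = 1, geometric multiplicity = 1
  λ = 6: algebraic multiplicity = 2, geometric multiplicity = 1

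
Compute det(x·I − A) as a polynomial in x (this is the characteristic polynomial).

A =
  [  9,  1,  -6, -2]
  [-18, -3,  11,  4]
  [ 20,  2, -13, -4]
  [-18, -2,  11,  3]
x^4 + 4*x^3 + 6*x^2 + 4*x + 1

Expanding det(x·I − A) (e.g. by cofactor expansion or by noting that A is similar to its Jordan form J, which has the same characteristic polynomial as A) gives
  χ_A(x) = x^4 + 4*x^3 + 6*x^2 + 4*x + 1
which factors as (x + 1)^4. The eigenvalues (with algebraic multiplicities) are λ = -1 with multiplicity 4.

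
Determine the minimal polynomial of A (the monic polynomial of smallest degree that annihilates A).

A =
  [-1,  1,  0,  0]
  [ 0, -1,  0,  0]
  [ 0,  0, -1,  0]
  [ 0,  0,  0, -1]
x^2 + 2*x + 1

The characteristic polynomial is χ_A(x) = (x + 1)^4, so the eigenvalues are known. The minimal polynomial is
  m_A(x) = Π_λ (x − λ)^{k_λ}
where k_λ is the size of the *largest* Jordan block for λ (equivalently, the smallest k with (A − λI)^k v = 0 for every generalised eigenvector v of λ).

  λ = -1: largest Jordan block has size 2, contributing (x + 1)^2

So m_A(x) = (x + 1)^2 = x^2 + 2*x + 1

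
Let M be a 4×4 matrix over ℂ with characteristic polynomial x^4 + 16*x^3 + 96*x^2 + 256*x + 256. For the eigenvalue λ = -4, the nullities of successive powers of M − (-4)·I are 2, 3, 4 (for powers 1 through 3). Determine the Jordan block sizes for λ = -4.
Block sizes for λ = -4: [3, 1]

From the dimensions of kernels of powers, the number of Jordan blocks of size at least j is d_j − d_{j−1} where d_j = dim ker(N^j) (with d_0 = 0). Computing the differences gives [2, 1, 1].
The number of blocks of size exactly k is (#blocks of size ≥ k) − (#blocks of size ≥ k + 1), so the partition is: 1 block(s) of size 1, 1 block(s) of size 3.
In nonincreasing order the block sizes are [3, 1].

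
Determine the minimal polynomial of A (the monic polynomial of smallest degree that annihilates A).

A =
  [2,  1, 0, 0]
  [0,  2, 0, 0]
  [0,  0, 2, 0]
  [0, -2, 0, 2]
x^2 - 4*x + 4

The characteristic polynomial is χ_A(x) = (x - 2)^4, so the eigenvalues are known. The minimal polynomial is
  m_A(x) = Π_λ (x − λ)^{k_λ}
where k_λ is the size of the *largest* Jordan block for λ (equivalently, the smallest k with (A − λI)^k v = 0 for every generalised eigenvector v of λ).

  λ = 2: largest Jordan block has size 2, contributing (x − 2)^2

So m_A(x) = (x - 2)^2 = x^2 - 4*x + 4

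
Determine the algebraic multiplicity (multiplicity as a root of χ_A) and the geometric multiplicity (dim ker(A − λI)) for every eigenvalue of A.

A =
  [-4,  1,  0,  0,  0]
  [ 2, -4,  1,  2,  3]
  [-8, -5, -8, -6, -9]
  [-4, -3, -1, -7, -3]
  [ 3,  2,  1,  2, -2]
λ = -5: alg = 5, geom = 3

Step 1 — factor the characteristic polynomial to read off the algebraic multiplicities:
  χ_A(x) = (x + 5)^5

Step 2 — compute geometric multiplicities via the rank-nullity identity g(λ) = n − rank(A − λI):
  rank(A − (-5)·I) = 2, so dim ker(A − (-5)·I) = n − 2 = 3

Summary:
  λ = -5: algebraic multiplicity = 5, geometric multiplicity = 3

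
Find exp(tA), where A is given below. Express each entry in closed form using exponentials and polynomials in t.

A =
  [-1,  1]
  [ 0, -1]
e^{tA} =
  [exp(-t), t*exp(-t)]
  [0, exp(-t)]

Strategy: write A = P · J · P⁻¹ where J is a Jordan canonical form, so e^{tA} = P · e^{tJ} · P⁻¹, and e^{tJ} can be computed block-by-block.

A has Jordan form
J =
  [-1,  1]
  [ 0, -1]
(up to reordering of blocks).

Per-block formulas:
  For a 2×2 Jordan block J_2(-1): exp(t · J_2(-1)) = e^(-1t)·(I + t·N), where N is the 2×2 nilpotent shift.

After assembling e^{tJ} and conjugating by P, we get:

e^{tA} =
  [exp(-t), t*exp(-t)]
  [0, exp(-t)]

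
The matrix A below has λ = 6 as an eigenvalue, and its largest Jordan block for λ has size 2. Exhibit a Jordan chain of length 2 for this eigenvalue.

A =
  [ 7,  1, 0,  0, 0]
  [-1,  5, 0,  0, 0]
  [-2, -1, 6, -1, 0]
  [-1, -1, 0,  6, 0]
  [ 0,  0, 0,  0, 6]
A Jordan chain for λ = 6 of length 2:
v_1 = (1, -1, -2, -1, 0)ᵀ
v_2 = (1, 0, 0, 0, 0)ᵀ

Let N = A − (6)·I. We want v_2 with N^2 v_2 = 0 but N^1 v_2 ≠ 0; then v_{j-1} := N · v_j for j = 2, …, 2.

Pick v_2 = (1, 0, 0, 0, 0)ᵀ.
Then v_1 = N · v_2 = (1, -1, -2, -1, 0)ᵀ.

Sanity check: (A − (6)·I) v_1 = (0, 0, 0, 0, 0)ᵀ = 0. ✓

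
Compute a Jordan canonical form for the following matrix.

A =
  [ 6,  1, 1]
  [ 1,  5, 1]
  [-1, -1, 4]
J_3(5)

The characteristic polynomial is
  det(x·I − A) = x^3 - 15*x^2 + 75*x - 125 = (x - 5)^3

Eigenvalues and multiplicities (the geometric multiplicity of λ is n − rank(A − λI), which equals the number of Jordan blocks for λ):
  λ = 5: algebraic multiplicity = 3, geometric multiplicity = 1

Determining the block sizes for each eigenvalue:
  λ = 5: one block (gm = 1), so the single block has size am = 3 → block sizes [3]

Assembling the blocks gives a Jordan form
J =
  [5, 1, 0]
  [0, 5, 1]
  [0, 0, 5]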